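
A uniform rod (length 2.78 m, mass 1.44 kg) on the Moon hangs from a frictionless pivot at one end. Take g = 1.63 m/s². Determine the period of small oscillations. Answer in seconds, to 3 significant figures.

6.70 s

For a physical pendulum T = 2π√(I/(mgd)), with d = 1.390 m from pivot to centre of mass.
I_cm = mL²/12 = 1.44 × 2.78²/12 = 0.9274 kg·m²; I = I_cm + md² = 0.9274 + 1.44 × 1.390² = 3.710 kg·m².
T = 2π√(3.710/(1.44 × 1.63 × 1.390)) = 6.70 s.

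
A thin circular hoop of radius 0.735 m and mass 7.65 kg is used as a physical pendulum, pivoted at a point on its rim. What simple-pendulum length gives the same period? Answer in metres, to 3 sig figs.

1.47 m

The equivalent simple-pendulum length is L_eq = I/(md), where I is about the pivot and d = 0.7350 m.
I_cm = mR² = 4.133 kg·m², so I = I_cm + md² = 4.133 + 4.133 = 8.265 kg·m².
L_eq = 8.265/(7.65 × 0.7350) = 1.47 m.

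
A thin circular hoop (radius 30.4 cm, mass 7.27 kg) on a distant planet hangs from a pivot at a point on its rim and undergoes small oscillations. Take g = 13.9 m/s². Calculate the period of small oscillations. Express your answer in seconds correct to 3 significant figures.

I_cm = mr² = 0.6719 kg·m². The pivot is at distance d = 0.304 m from the centre of mass.
By the parallel-axis theorem, I = I_cm + md² = 0.6719 + 0.6719 = 1.344 kg·m².
T = 2π√(I/(mgd)) = 2π√(1.344/(7.27 × 13.9 × 0.304)) = 1.31 s.

1.31 s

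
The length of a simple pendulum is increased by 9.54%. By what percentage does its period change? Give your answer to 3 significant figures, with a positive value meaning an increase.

4.66%

T ∝ √L, so T'/T = √(1.095) = 1.047.
Percentage change in T = (1.047 − 1) × 100% = 4.66%.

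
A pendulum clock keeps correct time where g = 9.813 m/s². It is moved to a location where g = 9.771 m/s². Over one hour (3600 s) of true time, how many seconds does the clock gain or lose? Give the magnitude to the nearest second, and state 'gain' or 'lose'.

lose 8 s

The clock's period scales as T ∝ 1/√g, so T'/T = √(9.813/9.771) = 1.00215.
In 3600 s of true time the clock registers 3600/1.00215 = 3592.3 s, so it loses 8 s.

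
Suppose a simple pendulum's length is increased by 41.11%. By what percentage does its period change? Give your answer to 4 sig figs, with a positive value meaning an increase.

18.79%

T ∝ √L, so T'/T = √(1.4111) = 1.1879.
Percentage change in T = (1.1879 − 1) × 100% = 18.79%.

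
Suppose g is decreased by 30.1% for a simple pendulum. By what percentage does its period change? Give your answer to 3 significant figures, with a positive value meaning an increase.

19.6%

T ∝ 1/√g, so T'/T = 1/√(0.6990) = 1.196.
Percentage change in T = (1.196 − 1) × 100% = 19.6%.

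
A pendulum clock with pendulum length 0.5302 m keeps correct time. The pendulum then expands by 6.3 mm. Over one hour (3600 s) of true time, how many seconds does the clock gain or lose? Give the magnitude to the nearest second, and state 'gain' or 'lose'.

lose 21 s

T ∝ √L, so T'/T = √(0.53650/0.5302) = 1.00592.
In 3600 s of true time the clock registers 3600/1.00592 = 3578.8 s, so it loses 21 s.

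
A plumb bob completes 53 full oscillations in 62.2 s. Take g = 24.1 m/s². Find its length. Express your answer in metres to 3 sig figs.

0.841 m

T = 62.2/53 = 1.174 s.
From T = 2π√(L/g), L = gT²/(4π²) = 24.1 × 1.174²/(4π²) = 0.841 m.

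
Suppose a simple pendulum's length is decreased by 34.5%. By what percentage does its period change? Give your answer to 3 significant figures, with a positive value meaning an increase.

-19.1%

T ∝ √L, so T'/T = √(0.6550) = 0.8093.
Percentage change in T = (0.8093 − 1) × 100% = -19.1%.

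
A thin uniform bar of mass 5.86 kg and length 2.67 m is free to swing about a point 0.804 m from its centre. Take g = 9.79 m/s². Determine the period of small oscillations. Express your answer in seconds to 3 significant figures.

2.49 s

For a physical pendulum T = 2π√(I/(mgd)), with d = 0.8040 m from pivot to centre of mass.
I_cm = mL²/12 = 5.86 × 2.67²/12 = 3.481 kg·m²; I = I_cm + md² = 3.481 + 5.86 × 0.8040² = 7.269 kg·m².
T = 2π√(7.269/(5.86 × 9.79 × 0.8040)) = 2.49 s.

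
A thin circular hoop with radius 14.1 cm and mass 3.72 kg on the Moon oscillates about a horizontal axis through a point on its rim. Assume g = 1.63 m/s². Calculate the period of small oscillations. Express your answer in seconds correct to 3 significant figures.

I_cm = mr² = 0.07396 kg·m². The pivot is at distance d = 0.141 m from the centre of mass.
By the parallel-axis theorem, I = I_cm + md² = 0.07396 + 0.07396 = 0.1479 kg·m².
T = 2π√(I/(mgd)) = 2π√(0.1479/(3.72 × 1.63 × 0.141)) = 2.61 s.

2.61 s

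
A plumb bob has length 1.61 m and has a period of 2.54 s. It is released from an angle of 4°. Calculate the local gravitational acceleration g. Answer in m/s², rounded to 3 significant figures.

9.85 m/s²

From T = 2π√(L/g), g = 4π²L/T² = 4π² × 1.61/2.540² = 9.85 m/s².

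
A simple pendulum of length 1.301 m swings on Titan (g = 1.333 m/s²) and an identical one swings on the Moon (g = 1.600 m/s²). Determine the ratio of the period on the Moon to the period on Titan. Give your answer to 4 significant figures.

T ∝ 1/√g, so T₂/T₁ = √(g₁/g₂) = √(1.333/1.600) = 0.9128.

0.9128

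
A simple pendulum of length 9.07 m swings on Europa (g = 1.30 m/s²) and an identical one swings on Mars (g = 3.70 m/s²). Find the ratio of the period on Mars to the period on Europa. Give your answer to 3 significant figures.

T ∝ 1/√g, so T₂/T₁ = √(g₁/g₂) = √(1.30/3.70) = 0.593.

0.593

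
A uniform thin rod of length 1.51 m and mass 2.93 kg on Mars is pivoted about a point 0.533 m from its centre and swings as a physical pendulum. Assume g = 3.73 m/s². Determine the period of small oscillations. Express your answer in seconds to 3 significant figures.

3.07 s

For a physical pendulum T = 2π√(I/(mgd)), with d = 0.5330 m from pivot to centre of mass.
I_cm = mL²/12 = 2.93 × 1.51²/12 = 0.5567 kg·m²; I = I_cm + md² = 0.5567 + 2.93 × 0.5330² = 1.389 kg·m².
T = 2π√(1.389/(2.93 × 3.73 × 0.5330)) = 3.07 s.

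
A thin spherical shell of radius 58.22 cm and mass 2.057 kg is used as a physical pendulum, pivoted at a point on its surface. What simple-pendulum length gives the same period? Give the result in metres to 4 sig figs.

0.9703 m

The equivalent simple-pendulum length is L_eq = I/(md), where I is about the pivot and d = 0.58220 m.
I_cm = (2/3)mR² = 0.46482 kg·m², so I = I_cm + md² = 0.46482 + 0.69723 = 1.1621 kg·m².
L_eq = 1.1621/(2.057 × 0.58220) = 0.9703 m.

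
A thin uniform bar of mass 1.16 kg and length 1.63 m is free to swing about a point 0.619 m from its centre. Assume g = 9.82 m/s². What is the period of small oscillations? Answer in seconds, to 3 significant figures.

1.98 s

For a physical pendulum T = 2π√(I/(mgd)), with d = 0.6190 m from pivot to centre of mass.
I_cm = mL²/12 = 1.16 × 1.63²/12 = 0.2568 kg·m²; I = I_cm + md² = 0.2568 + 1.16 × 0.6190² = 0.7013 kg·m².
T = 2π√(0.7013/(1.16 × 9.82 × 0.6190)) = 1.98 s.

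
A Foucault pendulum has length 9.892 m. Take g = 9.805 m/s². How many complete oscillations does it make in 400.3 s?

63

T = 2π√(L/g) = 2π√(9.892/9.805) = 6.3110 s.
Number of complete oscillations = ⌊400.3/6.3110⌋ = ⌊63.429⌋ = 63.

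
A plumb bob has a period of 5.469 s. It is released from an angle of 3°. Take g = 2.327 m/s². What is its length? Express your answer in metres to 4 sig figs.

From T = 2π√(L/g), L = gT²/(4π²) = 2.327 × 5.4690²/(4π²) = 1.763 m.

1.763 m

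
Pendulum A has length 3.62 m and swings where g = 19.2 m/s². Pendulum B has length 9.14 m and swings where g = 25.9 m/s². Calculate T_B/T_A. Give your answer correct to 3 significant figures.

1.37

T = 2π√(L/g), so T_B/T_A = √((L_B/g_B)/(L_A/g_A)) = √((9.14/25.9)/(3.62/19.2)) = 1.37.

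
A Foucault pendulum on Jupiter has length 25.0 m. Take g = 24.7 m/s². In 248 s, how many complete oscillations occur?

T = 2π√(L/g) = 2π√(25.0/24.7) = 6.321 s.
Number of complete oscillations = ⌊248/6.321⌋ = ⌊39.23⌋ = 39.

39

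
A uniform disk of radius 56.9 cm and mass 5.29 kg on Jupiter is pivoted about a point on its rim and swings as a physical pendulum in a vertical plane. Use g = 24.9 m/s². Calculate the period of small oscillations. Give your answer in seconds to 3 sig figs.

1.16 s

I_cm = ½mr² = 0.8563 kg·m². The pivot is at distance d = 0.569 m from the centre of mass.
By the parallel-axis theorem, I = I_cm + md² = 0.8563 + 1.713 = 2.569 kg·m².
T = 2π√(I/(mgd)) = 2π√(2.569/(5.29 × 24.9 × 0.569)) = 1.16 s.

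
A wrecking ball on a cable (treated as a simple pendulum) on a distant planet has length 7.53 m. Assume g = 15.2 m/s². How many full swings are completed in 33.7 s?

7

T = 2π√(L/g) = 2π√(7.53/15.2) = 4.422 s.
Number of complete oscillations = ⌊33.7/4.422⌋ = ⌊7.620⌋ = 7.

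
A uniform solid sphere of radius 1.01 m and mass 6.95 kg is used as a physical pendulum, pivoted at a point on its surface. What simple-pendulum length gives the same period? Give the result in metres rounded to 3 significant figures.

The equivalent simple-pendulum length is L_eq = I/(md), where I is about the pivot and d = 1.010 m.
I_cm = (2/5)mR² = 2.836 kg·m², so I = I_cm + md² = 2.836 + 7.090 = 9.926 kg·m².
L_eq = 9.926/(6.95 × 1.010) = 1.41 m.

1.41 m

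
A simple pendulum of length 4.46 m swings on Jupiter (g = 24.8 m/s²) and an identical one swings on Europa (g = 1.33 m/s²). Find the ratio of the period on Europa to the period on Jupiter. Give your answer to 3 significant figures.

T ∝ 1/√g, so T₂/T₁ = √(g₁/g₂) = √(24.8/1.33) = 4.32.

4.32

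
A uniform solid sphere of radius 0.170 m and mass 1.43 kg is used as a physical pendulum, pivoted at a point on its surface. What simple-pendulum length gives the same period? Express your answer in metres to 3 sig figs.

The equivalent simple-pendulum length is L_eq = I/(md), where I is about the pivot and d = 0.1700 m.
I_cm = (2/5)mR² = 0.01653 kg·m², so I = I_cm + md² = 0.01653 + 0.04133 = 0.05786 kg·m².
L_eq = 0.05786/(1.43 × 0.1700) = 0.238 m.

0.238 m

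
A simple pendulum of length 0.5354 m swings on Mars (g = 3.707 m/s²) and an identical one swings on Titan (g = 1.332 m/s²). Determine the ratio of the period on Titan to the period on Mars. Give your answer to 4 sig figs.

1.668

T ∝ 1/√g, so T₂/T₁ = √(g₁/g₂) = √(3.707/1.332) = 1.668.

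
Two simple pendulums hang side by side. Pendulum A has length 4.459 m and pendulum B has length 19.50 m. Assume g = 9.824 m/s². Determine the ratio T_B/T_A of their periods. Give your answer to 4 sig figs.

T ∝ √L, so T_B/T_A = √(L_B/L_A) = √(19.50/4.459) = 2.091.

2.091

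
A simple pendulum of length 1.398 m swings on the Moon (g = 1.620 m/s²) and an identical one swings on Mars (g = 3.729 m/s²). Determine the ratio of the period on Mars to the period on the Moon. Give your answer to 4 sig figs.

0.6591

T ∝ 1/√g, so T₂/T₁ = √(g₁/g₂) = √(1.620/3.729) = 0.6591.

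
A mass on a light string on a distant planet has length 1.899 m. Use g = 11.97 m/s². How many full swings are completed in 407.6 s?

T = 2π√(L/g) = 2π√(1.899/11.97) = 2.5026 s.
Number of complete oscillations = ⌊407.6/2.5026⌋ = ⌊162.87⌋ = 162.

162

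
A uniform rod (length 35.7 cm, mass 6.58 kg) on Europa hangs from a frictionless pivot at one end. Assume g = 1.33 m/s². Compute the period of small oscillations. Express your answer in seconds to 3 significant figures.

For a physical pendulum T = 2π√(I/(mgd)), with d = 0.1785 m from pivot to centre of mass.
I_cm = mL²/12 = 6.58 × 0.357²/12 = 0.06988 kg·m²; I = I_cm + md² = 0.06988 + 6.58 × 0.1785² = 0.2795 kg·m².
T = 2π√(0.2795/(6.58 × 1.33 × 0.1785)) = 2.66 s.

2.66 s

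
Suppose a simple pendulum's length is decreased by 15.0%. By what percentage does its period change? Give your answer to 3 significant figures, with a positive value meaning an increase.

T ∝ √L, so T'/T = √(0.8500) = 0.9220.
Percentage change in T = (0.9220 − 1) × 100% = -7.80%.

-7.80%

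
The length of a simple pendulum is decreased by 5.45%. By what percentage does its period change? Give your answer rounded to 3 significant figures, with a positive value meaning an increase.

T ∝ √L, so T'/T = √(0.9455) = 0.9724.
Percentage change in T = (0.9724 − 1) × 100% = -2.76%.

-2.76%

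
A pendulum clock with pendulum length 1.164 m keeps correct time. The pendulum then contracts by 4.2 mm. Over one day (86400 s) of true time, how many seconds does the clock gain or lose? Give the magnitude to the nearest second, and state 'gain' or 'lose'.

T ∝ √L, so T'/T = √(1.15980/1.164) = 0.998194.
In 86400 s of true time the clock registers 86400/0.998194 = 86556.3 s, so it gains 156 s.

gain 156 s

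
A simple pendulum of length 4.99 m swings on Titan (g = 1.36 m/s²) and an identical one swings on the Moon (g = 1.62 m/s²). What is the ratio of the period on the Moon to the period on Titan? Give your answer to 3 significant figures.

0.916

T ∝ 1/√g, so T₂/T₁ = √(g₁/g₂) = √(1.36/1.62) = 0.916.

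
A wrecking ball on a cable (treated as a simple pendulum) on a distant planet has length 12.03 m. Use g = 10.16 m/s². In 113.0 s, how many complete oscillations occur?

16

T = 2π√(L/g) = 2π√(12.03/10.16) = 6.8370 s.
Number of complete oscillations = ⌊113.0/6.8370⌋ = ⌊16.528⌋ = 16.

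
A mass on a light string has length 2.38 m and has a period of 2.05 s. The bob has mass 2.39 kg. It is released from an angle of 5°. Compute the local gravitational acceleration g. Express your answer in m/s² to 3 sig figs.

From T = 2π√(L/g), g = 4π²L/T² = 4π² × 2.38/2.050² = 22.4 m/s².

22.4 m/s²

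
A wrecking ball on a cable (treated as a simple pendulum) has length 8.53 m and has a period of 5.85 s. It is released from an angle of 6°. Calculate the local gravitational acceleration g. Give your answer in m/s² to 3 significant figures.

9.84 m/s²

From T = 2π√(L/g), g = 4π²L/T² = 4π² × 8.53/5.850² = 9.84 m/s².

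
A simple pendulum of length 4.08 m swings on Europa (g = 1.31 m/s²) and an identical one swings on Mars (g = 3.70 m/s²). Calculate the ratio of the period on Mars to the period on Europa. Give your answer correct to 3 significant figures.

0.595

T ∝ 1/√g, so T₂/T₁ = √(g₁/g₂) = √(1.31/3.70) = 0.595.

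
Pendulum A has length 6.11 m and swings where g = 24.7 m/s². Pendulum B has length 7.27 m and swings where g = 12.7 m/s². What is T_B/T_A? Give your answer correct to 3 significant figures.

T = 2π√(L/g), so T_B/T_A = √((L_B/g_B)/(L_A/g_A)) = √((7.27/12.7)/(6.11/24.7)) = 1.52.

1.52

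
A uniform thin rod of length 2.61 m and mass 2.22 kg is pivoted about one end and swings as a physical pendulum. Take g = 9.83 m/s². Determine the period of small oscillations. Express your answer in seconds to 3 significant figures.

2.64 s

For a physical pendulum T = 2π√(I/(mgd)), with d = 1.305 m from pivot to centre of mass.
I_cm = mL²/12 = 2.22 × 2.61²/12 = 1.260 kg·m²; I = I_cm + md² = 1.260 + 2.22 × 1.305² = 5.041 kg·m².
T = 2π√(5.041/(2.22 × 9.83 × 1.305)) = 2.64 s.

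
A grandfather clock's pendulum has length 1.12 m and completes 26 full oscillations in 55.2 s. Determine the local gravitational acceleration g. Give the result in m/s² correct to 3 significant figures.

9.81 m/s²

T = 55.2/26 = 2.123 s.
From T = 2π√(L/g), g = 4π²L/T² = 4π² × 1.12/2.123² = 9.81 m/s².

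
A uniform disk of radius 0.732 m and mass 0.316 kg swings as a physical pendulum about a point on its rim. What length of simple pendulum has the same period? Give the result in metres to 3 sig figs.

1.10 m

The equivalent simple-pendulum length is L_eq = I/(md), where I is about the pivot and d = 0.7320 m.
I_cm = ½mR² = 0.08466 kg·m², so I = I_cm + md² = 0.08466 + 0.1693 = 0.2540 kg·m².
L_eq = 0.2540/(0.316 × 0.7320) = 1.10 m.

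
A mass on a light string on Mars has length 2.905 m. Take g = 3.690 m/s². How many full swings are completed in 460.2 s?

T = 2π√(L/g) = 2π√(2.905/3.690) = 5.5749 s.
Number of complete oscillations = ⌊460.2/5.5749⌋ = ⌊82.548⌋ = 82.

82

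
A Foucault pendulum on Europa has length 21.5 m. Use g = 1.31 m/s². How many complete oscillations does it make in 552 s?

T = 2π√(L/g) = 2π√(21.5/1.31) = 25.45 s.
Number of complete oscillations = ⌊552/25.45⌋ = ⌊21.69⌋ = 21.

21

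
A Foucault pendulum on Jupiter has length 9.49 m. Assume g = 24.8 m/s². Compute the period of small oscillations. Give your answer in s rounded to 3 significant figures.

T = 2π√(L/g) = 2π√(9.49/24.8) = 2π × 0.6186 = 3.89 s.

3.89 s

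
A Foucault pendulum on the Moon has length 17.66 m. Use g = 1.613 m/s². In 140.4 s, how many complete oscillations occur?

T = 2π√(L/g) = 2π√(17.66/1.613) = 20.790 s.
Number of complete oscillations = ⌊140.4/20.790⌋ = ⌊6.7532⌋ = 6.

6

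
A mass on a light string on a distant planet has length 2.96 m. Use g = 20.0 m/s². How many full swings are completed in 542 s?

T = 2π√(L/g) = 2π√(2.96/20.0) = 2.417 s.
Number of complete oscillations = ⌊542/2.417⌋ = ⌊224.2⌋ = 224.

224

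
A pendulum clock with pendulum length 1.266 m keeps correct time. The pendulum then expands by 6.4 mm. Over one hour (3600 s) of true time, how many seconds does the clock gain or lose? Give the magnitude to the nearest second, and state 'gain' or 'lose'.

lose 9 s

T ∝ √L, so T'/T = √(1.27240/1.266) = 1.00252.
In 3600 s of true time the clock registers 3600/1.00252 = 3590.9 s, so it loses 9 s.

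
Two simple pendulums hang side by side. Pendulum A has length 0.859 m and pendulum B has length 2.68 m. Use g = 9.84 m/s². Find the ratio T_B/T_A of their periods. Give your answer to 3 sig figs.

T ∝ √L, so T_B/T_A = √(L_B/L_A) = √(2.68/0.859) = 1.77.

1.77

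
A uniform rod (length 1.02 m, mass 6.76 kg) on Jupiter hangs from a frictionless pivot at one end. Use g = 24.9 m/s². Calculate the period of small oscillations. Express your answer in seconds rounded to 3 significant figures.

1.04 s

For a physical pendulum T = 2π√(I/(mgd)), with d = 0.5100 m from pivot to centre of mass.
I_cm = mL²/12 = 6.76 × 1.02²/12 = 0.5861 kg·m²; I = I_cm + md² = 0.5861 + 6.76 × 0.5100² = 2.344 kg·m².
T = 2π√(2.344/(6.76 × 24.9 × 0.5100)) = 1.04 s.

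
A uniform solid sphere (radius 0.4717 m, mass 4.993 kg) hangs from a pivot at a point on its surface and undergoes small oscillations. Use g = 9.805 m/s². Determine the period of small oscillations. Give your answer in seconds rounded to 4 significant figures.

1.631 s

I_cm = (2/5)mr² = 0.44438 kg·m². The pivot is at distance d = 0.4717 m from the centre of mass.
By the parallel-axis theorem, I = I_cm + md² = 0.44438 + 1.1109 = 1.5553 kg·m².
T = 2π√(I/(mgd)) = 2π√(1.5553/(4.993 × 9.805 × 0.4717)) = 1.631 s.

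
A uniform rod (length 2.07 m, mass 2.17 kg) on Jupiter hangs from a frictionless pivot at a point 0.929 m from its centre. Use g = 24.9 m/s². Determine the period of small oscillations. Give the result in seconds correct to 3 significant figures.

For a physical pendulum T = 2π√(I/(mgd)), with d = 0.9290 m from pivot to centre of mass.
I_cm = mL²/12 = 2.17 × 2.07²/12 = 0.7749 kg·m²; I = I_cm + md² = 0.7749 + 2.17 × 0.9290² = 2.648 kg·m².
T = 2π√(2.648/(2.17 × 24.9 × 0.9290)) = 1.44 s.

1.44 s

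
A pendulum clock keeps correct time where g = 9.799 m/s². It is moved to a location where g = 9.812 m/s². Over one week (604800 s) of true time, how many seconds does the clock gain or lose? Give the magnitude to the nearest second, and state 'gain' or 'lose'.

gain 401 s

The clock's period scales as T ∝ 1/√g, so T'/T = √(9.799/9.812) = 0.999337.
In 604800 s of true time the clock registers 604800/0.999337 = 605201.1 s, so it gains 401 s.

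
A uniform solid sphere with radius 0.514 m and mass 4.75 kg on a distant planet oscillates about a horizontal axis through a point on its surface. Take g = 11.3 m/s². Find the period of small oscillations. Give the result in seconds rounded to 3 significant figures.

I_cm = (2/5)mr² = 0.5020 kg·m². The pivot is at distance d = 0.514 m from the centre of mass.
By the parallel-axis theorem, I = I_cm + md² = 0.5020 + 1.255 = 1.757 kg·m².
T = 2π√(I/(mgd)) = 2π√(1.757/(4.75 × 11.3 × 0.514)) = 1.59 s.

1.59 s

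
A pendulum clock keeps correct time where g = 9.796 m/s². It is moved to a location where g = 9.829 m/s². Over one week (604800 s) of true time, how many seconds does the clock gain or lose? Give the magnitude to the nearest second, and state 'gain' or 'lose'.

gain 1018 s

The clock's period scales as T ∝ 1/√g, so T'/T = √(9.796/9.829) = 0.998320.
In 604800 s of true time the clock registers 604800/0.998320 = 605817.8 s, so it gains 1018 s.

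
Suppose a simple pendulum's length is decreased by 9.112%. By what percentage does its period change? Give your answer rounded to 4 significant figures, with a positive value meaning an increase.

-4.665%

T ∝ √L, so T'/T = √(0.90888) = 0.95335.
Percentage change in T = (0.95335 − 1) × 100% = -4.665%.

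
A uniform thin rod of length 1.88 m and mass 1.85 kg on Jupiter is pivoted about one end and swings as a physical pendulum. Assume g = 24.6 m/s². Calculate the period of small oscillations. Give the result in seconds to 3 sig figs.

For a physical pendulum T = 2π√(I/(mgd)), with d = 0.9400 m from pivot to centre of mass.
I_cm = mL²/12 = 1.85 × 1.88²/12 = 0.5449 kg·m²; I = I_cm + md² = 0.5449 + 1.85 × 0.9400² = 2.180 kg·m².
T = 2π√(2.180/(1.85 × 24.6 × 0.9400)) = 1.42 s.

1.42 s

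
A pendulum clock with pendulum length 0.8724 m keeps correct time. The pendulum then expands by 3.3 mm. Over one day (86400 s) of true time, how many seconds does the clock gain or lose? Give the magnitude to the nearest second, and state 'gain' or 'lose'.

lose 163 s

T ∝ √L, so T'/T = √(0.87570/0.8724) = 1.00189.
In 86400 s of true time the clock registers 86400/1.00189 = 86237.1 s, so it loses 163 s.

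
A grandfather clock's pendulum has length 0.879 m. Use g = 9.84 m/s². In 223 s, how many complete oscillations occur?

118

T = 2π√(L/g) = 2π√(0.879/9.84) = 1.878 s.
Number of complete oscillations = ⌊223/1.878⌋ = ⌊118.7⌋ = 118.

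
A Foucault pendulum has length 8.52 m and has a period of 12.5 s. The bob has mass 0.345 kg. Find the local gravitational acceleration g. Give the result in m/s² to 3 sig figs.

From T = 2π√(L/g), g = 4π²L/T² = 4π² × 8.52/12.50² = 2.15 m/s².

2.15 m/s²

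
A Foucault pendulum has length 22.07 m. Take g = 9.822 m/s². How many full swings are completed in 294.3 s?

31

T = 2π√(L/g) = 2π√(22.07/9.822) = 9.4185 s.
Number of complete oscillations = ⌊294.3/9.4185⌋ = ⌊31.247⌋ = 31.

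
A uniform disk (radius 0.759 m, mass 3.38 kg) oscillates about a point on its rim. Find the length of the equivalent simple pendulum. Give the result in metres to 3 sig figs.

The equivalent simple-pendulum length is L_eq = I/(md), where I is about the pivot and d = 0.7590 m.
I_cm = ½mR² = 0.9736 kg·m², so I = I_cm + md² = 0.9736 + 1.947 = 2.921 kg·m².
L_eq = 2.921/(3.38 × 0.7590) = 1.14 m.

1.14 m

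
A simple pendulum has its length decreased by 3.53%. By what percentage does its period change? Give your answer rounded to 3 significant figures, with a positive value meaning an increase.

-1.78%

T ∝ √L, so T'/T = √(0.9647) = 0.9822.
Percentage change in T = (0.9822 − 1) × 100% = -1.78%.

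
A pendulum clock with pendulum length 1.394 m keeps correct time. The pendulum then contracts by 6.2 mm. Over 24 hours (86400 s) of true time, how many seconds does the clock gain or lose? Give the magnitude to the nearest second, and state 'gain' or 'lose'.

gain 193 s

T ∝ √L, so T'/T = √(1.38780/1.394) = 0.997774.
In 86400 s of true time the clock registers 86400/0.997774 = 86592.8 s, so it gains 193 s.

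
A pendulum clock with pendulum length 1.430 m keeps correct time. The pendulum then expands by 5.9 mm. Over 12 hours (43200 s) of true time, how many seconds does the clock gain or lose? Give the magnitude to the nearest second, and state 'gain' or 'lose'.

lose 89 s

T ∝ √L, so T'/T = √(1.43590/1.430) = 1.00206.
In 43200 s of true time the clock registers 43200/1.00206 = 43111.2 s, so it loses 89 s.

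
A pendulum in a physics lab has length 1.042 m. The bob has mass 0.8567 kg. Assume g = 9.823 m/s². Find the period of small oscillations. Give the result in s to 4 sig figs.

T = 2π√(L/g) = 2π√(1.042/9.823) = 2π × 0.32570 = 2.046 s.

2.046 s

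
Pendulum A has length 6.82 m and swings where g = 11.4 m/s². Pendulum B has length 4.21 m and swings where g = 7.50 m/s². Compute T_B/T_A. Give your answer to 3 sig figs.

0.969

T = 2π√(L/g), so T_B/T_A = √((L_B/g_B)/(L_A/g_A)) = √((4.21/7.50)/(6.82/11.4)) = 0.969.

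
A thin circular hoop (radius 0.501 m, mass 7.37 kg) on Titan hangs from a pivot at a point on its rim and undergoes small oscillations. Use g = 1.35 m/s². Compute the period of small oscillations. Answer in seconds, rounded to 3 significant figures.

5.41 s

I_cm = mr² = 1.850 kg·m². The pivot is at distance d = 0.501 m from the centre of mass.
By the parallel-axis theorem, I = I_cm + md² = 1.850 + 1.850 = 3.700 kg·m².
T = 2π√(I/(mgd)) = 2π√(3.700/(7.37 × 1.35 × 0.501)) = 5.41 s.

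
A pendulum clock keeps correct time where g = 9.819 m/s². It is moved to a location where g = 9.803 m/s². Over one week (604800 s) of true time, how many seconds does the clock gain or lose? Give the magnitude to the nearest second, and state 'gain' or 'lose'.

The clock's period scales as T ∝ 1/√g, so T'/T = √(9.819/9.803) = 1.00082.
In 604800 s of true time the clock registers 604800/1.00082 = 604307.0 s, so it loses 493 s.

lose 493 s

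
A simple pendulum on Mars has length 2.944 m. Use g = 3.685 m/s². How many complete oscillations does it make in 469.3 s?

T = 2π√(L/g) = 2π√(2.944/3.685) = 5.6160 s.
Number of complete oscillations = ⌊469.3/5.6160⌋ = ⌊83.564⌋ = 83.

83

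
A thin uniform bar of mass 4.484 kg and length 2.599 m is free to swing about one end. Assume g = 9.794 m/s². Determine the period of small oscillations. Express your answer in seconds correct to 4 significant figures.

For a physical pendulum T = 2π√(I/(mgd)), with d = 1.2995 m from pivot to centre of mass.
I_cm = mL²/12 = 4.484 × 2.599²/12 = 2.5240 kg·m²; I = I_cm + md² = 2.5240 + 4.484 × 1.2995² = 10.096 kg·m².
T = 2π√(10.096/(4.484 × 9.794 × 1.2995)) = 2.643 s.

2.643 s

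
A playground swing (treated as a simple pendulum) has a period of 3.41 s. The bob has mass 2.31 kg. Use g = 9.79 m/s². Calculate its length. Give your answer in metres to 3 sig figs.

2.88 m

From T = 2π√(L/g), L = gT²/(4π²) = 9.79 × 3.410²/(4π²) = 2.88 m.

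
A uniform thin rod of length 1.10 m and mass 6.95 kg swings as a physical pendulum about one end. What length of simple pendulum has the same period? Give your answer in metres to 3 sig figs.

The equivalent simple-pendulum length is L_eq = I/(md), where I is about the pivot and d = 0.5500 m.
I_cm = (1/12)mL² = 0.7008 kg·m², so I = I_cm + md² = 0.7008 + 2.102 = 2.803 kg·m².
L_eq = 2.803/(6.95 × 0.5500) = 0.733 m.

0.733 m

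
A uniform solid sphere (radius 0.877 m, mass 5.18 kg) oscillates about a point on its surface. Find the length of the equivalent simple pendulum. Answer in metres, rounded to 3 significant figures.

1.23 m

The equivalent simple-pendulum length is L_eq = I/(md), where I is about the pivot and d = 0.8770 m.
I_cm = (2/5)mR² = 1.594 kg·m², so I = I_cm + md² = 1.594 + 3.984 = 5.578 kg·m².
L_eq = 5.578/(5.18 × 0.8770) = 1.23 m.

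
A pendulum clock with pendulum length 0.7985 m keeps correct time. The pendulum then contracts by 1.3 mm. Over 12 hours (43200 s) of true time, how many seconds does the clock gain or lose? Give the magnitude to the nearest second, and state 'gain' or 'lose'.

gain 35 s

T ∝ √L, so T'/T = √(0.79720/0.7985) = 0.999186.
In 43200 s of true time the clock registers 43200/0.999186 = 43235.2 s, so it gains 35 s.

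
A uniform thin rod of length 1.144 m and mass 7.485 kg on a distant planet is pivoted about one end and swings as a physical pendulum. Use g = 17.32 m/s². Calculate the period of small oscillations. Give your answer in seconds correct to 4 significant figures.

For a physical pendulum T = 2π√(I/(mgd)), with d = 0.57200 m from pivot to centre of mass.
I_cm = mL²/12 = 7.485 × 1.144²/12 = 0.81632 kg·m²; I = I_cm + md² = 0.81632 + 7.485 × 0.57200² = 3.2653 kg·m².
T = 2π√(3.2653/(7.485 × 17.32 × 0.57200)) = 1.318 s.

1.318 s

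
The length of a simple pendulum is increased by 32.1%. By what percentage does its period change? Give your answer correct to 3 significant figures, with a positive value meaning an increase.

T ∝ √L, so T'/T = √(1.321) = 1.149.
Percentage change in T = (1.149 − 1) × 100% = 14.9%.

14.9%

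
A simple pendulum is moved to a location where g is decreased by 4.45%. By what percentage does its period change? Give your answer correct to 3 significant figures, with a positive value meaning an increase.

2.30%

T ∝ 1/√g, so T'/T = 1/√(0.9555) = 1.023.
Percentage change in T = (1.023 − 1) × 100% = 2.30%.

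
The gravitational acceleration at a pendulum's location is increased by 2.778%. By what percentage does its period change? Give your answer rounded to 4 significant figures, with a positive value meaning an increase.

-1.361%

T ∝ 1/√g, so T'/T = 1/√(1.0278) = 0.98639.
Percentage change in T = (0.98639 − 1) × 100% = -1.361%.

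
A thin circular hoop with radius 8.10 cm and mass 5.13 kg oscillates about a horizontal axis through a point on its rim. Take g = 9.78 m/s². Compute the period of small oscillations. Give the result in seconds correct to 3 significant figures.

0.809 s

I_cm = mr² = 0.03366 kg·m². The pivot is at distance d = 0.0810 m from the centre of mass.
By the parallel-axis theorem, I = I_cm + md² = 0.03366 + 0.03366 = 0.06732 kg·m².
T = 2π√(I/(mgd)) = 2π√(0.06732/(5.13 × 9.78 × 0.0810)) = 0.809 s.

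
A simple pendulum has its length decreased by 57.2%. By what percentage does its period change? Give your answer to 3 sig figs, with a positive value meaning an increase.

-34.6%

T ∝ √L, so T'/T = √(0.4280) = 0.6542.
Percentage change in T = (0.6542 − 1) × 100% = -34.6%.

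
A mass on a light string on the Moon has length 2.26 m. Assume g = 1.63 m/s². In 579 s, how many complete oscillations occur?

T = 2π√(L/g) = 2π√(2.26/1.63) = 7.398 s.
Number of complete oscillations = ⌊579/7.398⌋ = ⌊78.26⌋ = 78.

78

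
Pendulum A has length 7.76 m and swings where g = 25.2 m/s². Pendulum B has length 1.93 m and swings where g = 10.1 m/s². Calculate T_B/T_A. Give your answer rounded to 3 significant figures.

0.788

T = 2π√(L/g), so T_B/T_A = √((L_B/g_B)/(L_A/g_A)) = √((1.93/10.1)/(7.76/25.2)) = 0.788.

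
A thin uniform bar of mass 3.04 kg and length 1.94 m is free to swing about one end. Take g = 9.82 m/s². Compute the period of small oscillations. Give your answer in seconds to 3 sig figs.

For a physical pendulum T = 2π√(I/(mgd)), with d = 0.9700 m from pivot to centre of mass.
I_cm = mL²/12 = 3.04 × 1.94²/12 = 0.9534 kg·m²; I = I_cm + md² = 0.9534 + 3.04 × 0.9700² = 3.814 kg·m².
T = 2π√(3.814/(3.04 × 9.82 × 0.9700)) = 2.28 s.

2.28 s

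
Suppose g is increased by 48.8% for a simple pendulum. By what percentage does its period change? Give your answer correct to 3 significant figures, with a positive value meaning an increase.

-18.0%

T ∝ 1/√g, so T'/T = 1/√(1.488) = 0.8198.
Percentage change in T = (0.8198 − 1) × 100% = -18.0%.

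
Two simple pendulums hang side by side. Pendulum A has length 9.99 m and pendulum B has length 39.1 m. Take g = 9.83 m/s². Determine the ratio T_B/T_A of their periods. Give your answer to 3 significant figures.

T ∝ √L, so T_B/T_A = √(L_B/L_A) = √(39.1/9.99) = 1.98.

1.98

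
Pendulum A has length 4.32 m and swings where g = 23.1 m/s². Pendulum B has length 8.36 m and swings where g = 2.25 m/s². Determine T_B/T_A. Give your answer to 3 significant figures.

4.46

T = 2π√(L/g), so T_B/T_A = √((L_B/g_B)/(L_A/g_A)) = √((8.36/2.25)/(4.32/23.1)) = 4.46.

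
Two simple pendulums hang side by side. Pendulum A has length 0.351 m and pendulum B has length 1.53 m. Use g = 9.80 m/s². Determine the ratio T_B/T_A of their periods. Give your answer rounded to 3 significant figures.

T ∝ √L, so T_B/T_A = √(L_B/L_A) = √(1.53/0.351) = 2.09.

2.09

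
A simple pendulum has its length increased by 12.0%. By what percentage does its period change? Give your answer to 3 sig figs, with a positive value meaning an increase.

T ∝ √L, so T'/T = √(1.120) = 1.058.
Percentage change in T = (1.058 − 1) × 100% = 5.83%.

5.83%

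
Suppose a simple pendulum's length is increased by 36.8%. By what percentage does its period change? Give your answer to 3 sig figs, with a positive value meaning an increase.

T ∝ √L, so T'/T = √(1.368) = 1.170.
Percentage change in T = (1.170 − 1) × 100% = 17.0%.

17.0%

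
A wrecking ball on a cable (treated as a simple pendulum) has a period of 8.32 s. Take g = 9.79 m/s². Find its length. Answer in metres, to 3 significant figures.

From T = 2π√(L/g), L = gT²/(4π²) = 9.79 × 8.320²/(4π²) = 17.2 m.

17.2 m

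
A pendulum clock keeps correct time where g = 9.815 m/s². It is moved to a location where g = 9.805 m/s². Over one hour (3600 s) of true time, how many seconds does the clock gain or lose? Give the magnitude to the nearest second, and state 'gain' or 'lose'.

The clock's period scales as T ∝ 1/√g, so T'/T = √(9.815/9.805) = 1.00051.
In 3600 s of true time the clock registers 3600/1.00051 = 3598.2 s, so it loses 2 s.

lose 2 s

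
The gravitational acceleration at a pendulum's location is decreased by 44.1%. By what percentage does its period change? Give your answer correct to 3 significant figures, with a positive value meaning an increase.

33.8%

T ∝ 1/√g, so T'/T = 1/√(0.5590) = 1.338.
Percentage change in T = (1.338 − 1) × 100% = 33.8%.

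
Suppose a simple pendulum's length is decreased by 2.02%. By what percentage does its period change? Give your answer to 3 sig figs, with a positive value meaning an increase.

T ∝ √L, so T'/T = √(0.9798) = 0.9898.
Percentage change in T = (0.9898 − 1) × 100% = -1.02%.

-1.02%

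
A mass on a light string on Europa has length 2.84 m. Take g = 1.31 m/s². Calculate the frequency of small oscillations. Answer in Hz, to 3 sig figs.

0.108 Hz

T = 2π√(L/g) = 2π√(2.84/1.31) = 9.251 s, so f = 1/T = 0.108 Hz.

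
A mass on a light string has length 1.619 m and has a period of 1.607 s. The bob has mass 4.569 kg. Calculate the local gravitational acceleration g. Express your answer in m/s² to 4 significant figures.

24.75 m/s²

From T = 2π√(L/g), g = 4π²L/T² = 4π² × 1.619/1.6070² = 24.75 m/s².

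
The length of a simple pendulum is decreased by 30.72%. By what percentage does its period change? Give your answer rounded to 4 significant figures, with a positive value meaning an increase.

T ∝ √L, so T'/T = √(0.69280) = 0.83235.
Percentage change in T = (0.83235 − 1) × 100% = -16.77%.

-16.77%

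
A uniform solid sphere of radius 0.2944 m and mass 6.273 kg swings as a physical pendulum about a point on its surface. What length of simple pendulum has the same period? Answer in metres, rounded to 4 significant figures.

0.4122 m

The equivalent simple-pendulum length is L_eq = I/(md), where I is about the pivot and d = 0.29440 m.
I_cm = (2/5)mR² = 0.21748 kg·m², so I = I_cm + md² = 0.21748 + 0.54369 = 0.76117 kg·m².
L_eq = 0.76117/(6.273 × 0.29440) = 0.4122 m.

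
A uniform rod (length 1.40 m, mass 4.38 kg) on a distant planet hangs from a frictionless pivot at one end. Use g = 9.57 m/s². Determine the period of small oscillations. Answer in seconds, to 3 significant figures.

For a physical pendulum T = 2π√(I/(mgd)), with d = 0.7000 m from pivot to centre of mass.
I_cm = mL²/12 = 4.38 × 1.40²/12 = 0.7154 kg·m²; I = I_cm + md² = 0.7154 + 4.38 × 0.7000² = 2.862 kg·m².
T = 2π√(2.862/(4.38 × 9.57 × 0.7000)) = 1.96 s.

1.96 s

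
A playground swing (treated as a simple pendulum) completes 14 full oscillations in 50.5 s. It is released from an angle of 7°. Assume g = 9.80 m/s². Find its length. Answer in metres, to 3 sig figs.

T = 50.5/14 = 3.607 s.
From T = 2π√(L/g), L = gT²/(4π²) = 9.80 × 3.607²/(4π²) = 3.23 m.

3.23 m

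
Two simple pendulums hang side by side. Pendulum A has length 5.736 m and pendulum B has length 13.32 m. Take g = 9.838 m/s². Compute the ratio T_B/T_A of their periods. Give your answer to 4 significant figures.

T ∝ √L, so T_B/T_A = √(L_B/L_A) = √(13.32/5.736) = 1.524.

1.524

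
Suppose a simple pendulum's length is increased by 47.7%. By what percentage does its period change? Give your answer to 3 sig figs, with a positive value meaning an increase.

T ∝ √L, so T'/T = √(1.477) = 1.215.
Percentage change in T = (1.215 − 1) × 100% = 21.5%.

21.5%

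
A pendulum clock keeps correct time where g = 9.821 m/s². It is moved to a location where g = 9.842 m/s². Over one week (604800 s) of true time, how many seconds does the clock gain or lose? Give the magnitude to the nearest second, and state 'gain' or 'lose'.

The clock's period scales as T ∝ 1/√g, so T'/T = √(9.821/9.842) = 0.998933.
In 604800 s of true time the clock registers 604800/0.998933 = 605446.3 s, so it gains 646 s.

gain 646 s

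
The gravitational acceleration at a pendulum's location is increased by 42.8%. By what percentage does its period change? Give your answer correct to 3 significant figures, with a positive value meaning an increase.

-16.3%

T ∝ 1/√g, so T'/T = 1/√(1.428) = 0.8368.
Percentage change in T = (0.8368 − 1) × 100% = -16.3%.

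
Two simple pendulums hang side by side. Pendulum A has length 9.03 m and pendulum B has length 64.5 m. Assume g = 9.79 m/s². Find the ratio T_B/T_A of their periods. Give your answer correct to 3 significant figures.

T ∝ √L, so T_B/T_A = √(L_B/L_A) = √(64.5/9.03) = 2.67.

2.67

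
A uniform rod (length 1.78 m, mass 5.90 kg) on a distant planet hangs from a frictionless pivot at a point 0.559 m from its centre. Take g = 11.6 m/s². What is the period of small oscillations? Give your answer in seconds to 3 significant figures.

For a physical pendulum T = 2π√(I/(mgd)), with d = 0.5590 m from pivot to centre of mass.
I_cm = mL²/12 = 5.90 × 1.78²/12 = 1.558 kg·m²; I = I_cm + md² = 1.558 + 5.90 × 0.5590² = 3.401 kg·m².
T = 2π√(3.401/(5.90 × 11.6 × 0.5590)) = 1.87 s.

1.87 s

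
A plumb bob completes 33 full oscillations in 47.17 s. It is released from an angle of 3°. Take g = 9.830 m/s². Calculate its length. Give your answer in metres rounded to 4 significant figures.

0.5087 m

T = 47.17/33 = 1.4294 s.
From T = 2π√(L/g), L = gT²/(4π²) = 9.830 × 1.4294²/(4π²) = 0.5087 m.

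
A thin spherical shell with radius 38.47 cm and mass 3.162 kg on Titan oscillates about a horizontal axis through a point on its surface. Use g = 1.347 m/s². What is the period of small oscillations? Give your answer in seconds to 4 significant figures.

4.335 s

I_cm = (2/3)mr² = 0.31197 kg·m². The pivot is at distance d = 0.3847 m from the centre of mass.
By the parallel-axis theorem, I = I_cm + md² = 0.31197 + 0.46796 = 0.77993 kg·m².
T = 2π√(I/(mgd)) = 2π√(0.77993/(3.162 × 1.347 × 0.3847)) = 4.335 s.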